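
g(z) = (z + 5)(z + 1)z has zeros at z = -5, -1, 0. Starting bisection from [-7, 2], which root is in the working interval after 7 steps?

-5

z = -2.5 gives g = 9.375, positive; keep [-7, -2.5]
z = -4.75 gives g = 4.453125, positive; keep [-7, -4.75]
z = -5.875 gives g = -25.060547, negative; keep [-5.875, -4.75]
z = -5.3125 gives g = -7.1594, negative; keep [-5.3125, -4.75]
z = -5.03125 gives g = -0.6338, negative; keep [-5.03125, -4.75]
z = -4.890625 gives g = 2.0811, positive; keep [-5.03125, -4.890625]
z = -4.9609375 gives g = 0.7676, positive; keep [-5.03125, -4.9609375]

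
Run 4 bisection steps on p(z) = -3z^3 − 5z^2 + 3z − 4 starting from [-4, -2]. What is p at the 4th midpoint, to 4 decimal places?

m = -3, p(m) = 23 (+); new bracket [-3, -2]
m = -2.5, p(m) = 4.125 (+); new bracket [-2.5, -2]
m = -2.25, p(m) = -1.890625 (−); new bracket [-2.5, -2.25]
m = -2.375, p(m) = 0.8613 (+); new bracket [-2.375, -2.25]

0.8613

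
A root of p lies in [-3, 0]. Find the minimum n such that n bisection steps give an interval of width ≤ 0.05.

6

Width after n steps is 3/2^n. Need 2^n ≥ 3/0.05 = 60.
2^5 = 32 < 60 ≤ 2^6 = 64, so n = 6.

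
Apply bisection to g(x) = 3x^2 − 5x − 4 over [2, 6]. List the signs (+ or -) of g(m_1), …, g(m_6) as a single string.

+++-++

m = 4, g(m) = 24 (+); new bracket [2, 4]
m = 3, g(m) = 8 (+); new bracket [2, 3]
m = 2.5, g(m) = 2.25 (+); new bracket [2, 2.5]
m = 2.25, g(m) = -0.0625 (−); new bracket [2.25, 2.5]
m = 2.375, g(m) = 1.0469 (+); new bracket [2.25, 2.375]
m = 2.3125, g(m) = 0.4805 (+); new bracket [2.25, 2.3125]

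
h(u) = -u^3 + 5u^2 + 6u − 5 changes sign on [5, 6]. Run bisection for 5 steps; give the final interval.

[5.875, 5.90625]

u = 5.5 gives h = 12.875, positive; keep [5.5, 6]
u = 5.75 gives h = 4.703125, positive; keep [5.75, 6]
u = 5.875 gives h = 0.048828, positive; keep [5.875, 6]
u = 5.9375 gives h = -2.4255, negative; keep [5.875, 5.9375]
u = 5.90625 gives h = -1.1759, negative; keep [5.875, 5.90625]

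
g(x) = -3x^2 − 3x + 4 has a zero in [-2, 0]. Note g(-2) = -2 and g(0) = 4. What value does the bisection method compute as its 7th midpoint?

midpoint -1: g = 4 > 0 → [-2, -1]
midpoint -1.5: g = 1.75 > 0 → [-2, -1.5]
midpoint -1.75: g = 0.0625 > 0 → [-2, -1.75]
midpoint -1.875: g = -0.9219 < 0 → [-1.875, -1.75]
midpoint -1.8125: g = -0.418 < 0 → [-1.8125, -1.75]
midpoint -1.78125: g = -0.1748 < 0 → [-1.78125, -1.75]
midpoint -1.765625: g = -0.0554 < 0 → [-1.765625, -1.75]

-1.765625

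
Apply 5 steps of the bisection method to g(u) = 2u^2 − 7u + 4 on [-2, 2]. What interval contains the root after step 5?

g(0) = 4 > 0, so the root lies in [0, 2]
g(1) = -1 < 0, so the root lies in [0, 1]
g(0.5) = 1 > 0, so the root lies in [0.5, 1]
g(0.75) = -0.125 < 0, so the root lies in [0.5, 0.75]
g(0.625) = 0.4062 > 0, so the root lies in [0.625, 0.75]

[0.625, 0.75]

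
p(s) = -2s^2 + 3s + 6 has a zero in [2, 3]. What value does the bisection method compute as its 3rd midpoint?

m = 2.5, p(m) = 1 (+); new bracket [2.5, 3]
m = 2.75, p(m) = -0.875 (−); new bracket [2.5, 2.75]
m = 2.625, p(m) = 0.09375 (+); new bracket [2.625, 2.75]

2.625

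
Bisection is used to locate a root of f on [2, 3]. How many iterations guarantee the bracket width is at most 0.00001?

17

Width after n steps is 1/2^n. Need 2^n ≥ 1/0.00001 = 100000.
2^16 = 65536 < 100000 ≤ 2^17 = 131072, so n = 17.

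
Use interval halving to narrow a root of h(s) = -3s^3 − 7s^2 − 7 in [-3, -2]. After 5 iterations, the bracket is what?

[-2.6875, -2.65625]

m = -2.5, h(m) = -3.875 (−); new bracket [-3, -2.5]
m = -2.75, h(m) = 2.453125 (+); new bracket [-2.75, -2.5]
m = -2.625, h(m) = -0.970703 (−); new bracket [-2.75, -2.625]
m = -2.6875, h(m) = 0.6741 (+); new bracket [-2.6875, -2.625]
m = -2.65625, h(m) = -0.1648 (−); new bracket [-2.6875, -2.65625]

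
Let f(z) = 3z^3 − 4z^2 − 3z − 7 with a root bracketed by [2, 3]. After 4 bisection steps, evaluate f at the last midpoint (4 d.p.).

-1.3005

midpoint 2.5: f = 7.375 > 0 → [2, 2.5]
midpoint 2.25: f = 0.171875 > 0 → [2, 2.25]
midpoint 2.125: f = -2.650391 < 0 → [2.125, 2.25]
midpoint 2.1875: f = -1.3005 < 0 → [2.1875, 2.25]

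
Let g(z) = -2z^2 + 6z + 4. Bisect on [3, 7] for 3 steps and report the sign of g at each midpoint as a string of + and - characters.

midpoint 5: g = -16 < 0 → [3, 5]
midpoint 4: g = -4 < 0 → [3, 4]
midpoint 3.5: g = 0.5 > 0 → [3.5, 4]

--+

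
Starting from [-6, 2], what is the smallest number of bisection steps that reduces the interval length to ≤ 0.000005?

Width after n steps is 8/2^n. Need 2^n ≥ 8/0.000005 = 1600000.
2^20 = 1048576 < 1600000 ≤ 2^21 = 2097152, so n = 21.

21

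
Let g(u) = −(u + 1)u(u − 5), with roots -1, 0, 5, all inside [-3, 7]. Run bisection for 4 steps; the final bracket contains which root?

u = 2 gives g = 18, positive; keep [2, 7]
u = 4.5 gives g = 12.375, positive; keep [4.5, 7]
u = 5.75 gives g = -29.109375, negative; keep [4.5, 5.75]
u = 5.125 gives g = -3.9238, negative; keep [4.5, 5.125]

5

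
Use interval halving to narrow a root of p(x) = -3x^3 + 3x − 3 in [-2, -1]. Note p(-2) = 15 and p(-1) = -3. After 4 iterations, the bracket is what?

x = -1.5 gives p = 2.625, positive; keep [-1.5, -1]
x = -1.25 gives p = -0.890625, negative; keep [-1.5, -1.25]
x = -1.375 gives p = 0.673828, positive; keep [-1.375, -1.25]
x = -1.3125 gives p = -0.1545, negative; keep [-1.375, -1.3125]

[-1.375, -1.3125]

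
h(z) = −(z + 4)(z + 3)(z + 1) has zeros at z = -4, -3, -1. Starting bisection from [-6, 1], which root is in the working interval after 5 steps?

-1

midpoint -2.5: h = 1.125 > 0 → [-2.5, 1]
midpoint -0.75: h = -1.828125 < 0 → [-2.5, -0.75]
midpoint -1.625: h = 2.041016 > 0 → [-1.625, -0.75]
midpoint -1.1875: h = 0.9558 > 0 → [-1.1875, -0.75]
midpoint -0.96875: h = -0.1924 < 0 → [-1.1875, -0.96875]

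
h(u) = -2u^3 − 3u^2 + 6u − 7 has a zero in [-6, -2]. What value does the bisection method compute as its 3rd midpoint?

-2.5

midpoint -4: h = 49 > 0 → [-4, -2]
midpoint -3: h = 2 > 0 → [-3, -2]
midpoint -2.5: h = -9.5 < 0 → [-3, -2.5]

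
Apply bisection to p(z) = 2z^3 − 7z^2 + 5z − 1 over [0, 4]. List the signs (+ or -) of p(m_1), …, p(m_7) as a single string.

z = 2 gives p = -3, negative; keep [2, 4]
z = 3 gives p = 5, positive; keep [2, 3]
z = 2.5 gives p = -1, negative; keep [2.5, 3]
z = 2.75 gives p = 1.4062, positive; keep [2.5, 2.75]
z = 2.625 gives p = 0.0664, positive; keep [2.5, 2.625]
z = 2.5625 gives p = -0.4995, negative; keep [2.5625, 2.625]
z = 2.59375 gives p = -0.2249, negative; keep [2.59375, 2.625]

-+-++--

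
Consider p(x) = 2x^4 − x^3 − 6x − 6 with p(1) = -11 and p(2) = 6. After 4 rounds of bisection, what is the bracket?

p(1.5) = -8.25 < 0, so the root lies in [1.5, 2]
p(1.75) = -3.101562 < 0, so the root lies in [1.75, 2]
p(1.875) = 0.877441 > 0, so the root lies in [1.75, 1.875]
p(1.8125) = -1.2448 < 0, so the root lies in [1.8125, 1.875]

[1.8125, 1.875]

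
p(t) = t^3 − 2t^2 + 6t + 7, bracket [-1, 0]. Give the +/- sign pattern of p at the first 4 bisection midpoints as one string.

t = -0.5 gives p = 3.375, positive; keep [-1, -0.5]
t = -0.75 gives p = 0.953125, positive; keep [-1, -0.75]
t = -0.875 gives p = -0.451172, negative; keep [-0.875, -0.75]
t = -0.8125 gives p = 0.2683, positive; keep [-0.875, -0.8125]

++-+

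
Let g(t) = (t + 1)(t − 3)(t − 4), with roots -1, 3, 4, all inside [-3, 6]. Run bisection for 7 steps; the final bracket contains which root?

-1

g(1.5) = 9.375 > 0, so the root lies in [-3, 1.5]
g(-0.75) = 4.453125 > 0, so the root lies in [-3, -0.75]
g(-1.875) = -25.060547 < 0, so the root lies in [-1.875, -0.75]
g(-1.3125) = -7.1594 < 0, so the root lies in [-1.3125, -0.75]
g(-1.03125) = -0.6338 < 0, so the root lies in [-1.03125, -0.75]
g(-0.890625) = 2.0811 > 0, so the root lies in [-1.03125, -0.890625]
g(-0.9609375) = 0.7676 > 0, so the root lies in [-1.03125, -0.9609375]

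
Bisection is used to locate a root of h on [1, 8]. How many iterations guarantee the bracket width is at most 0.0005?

14

Width after n steps is 7/2^n. Need 2^n ≥ 7/0.0005 = 14000.
2^13 = 8192 < 14000 ≤ 2^14 = 16384, so n = 14.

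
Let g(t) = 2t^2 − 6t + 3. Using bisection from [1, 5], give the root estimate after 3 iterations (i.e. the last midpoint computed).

g(3) = 3 > 0, so the root lies in [1, 3]
g(2) = -1 < 0, so the root lies in [2, 3]
g(2.5) = 0.5 > 0, so the root lies in [2, 2.5]

2.5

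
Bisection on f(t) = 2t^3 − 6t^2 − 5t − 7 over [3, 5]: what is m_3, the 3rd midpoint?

3.75

m = 4, f(m) = 5 (+); new bracket [3, 4]
m = 3.5, f(m) = -12.25 (−); new bracket [3.5, 4]
m = 3.75, f(m) = -4.65625 (−); new bracket [3.75, 4]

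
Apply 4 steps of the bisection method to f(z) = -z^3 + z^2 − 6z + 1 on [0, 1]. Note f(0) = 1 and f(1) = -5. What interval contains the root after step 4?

midpoint 0.5: f = -1.875 < 0 → [0, 0.5]
midpoint 0.25: f = -0.453125 < 0 → [0, 0.25]
midpoint 0.125: f = 0.263672 > 0 → [0.125, 0.25]
midpoint 0.1875: f = -0.0964 < 0 → [0.125, 0.1875]

[0.125, 0.1875]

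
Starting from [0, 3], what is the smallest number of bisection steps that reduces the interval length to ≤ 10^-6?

Width after n steps is 3/2^n. Need 2^n ≥ 3/10^-6 = 3000000.
2^21 = 2097152 < 3000000 ≤ 2^22 = 4194304, so n = 22.

22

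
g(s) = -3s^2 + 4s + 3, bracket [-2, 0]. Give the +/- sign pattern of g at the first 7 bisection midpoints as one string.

midpoint -1: g = -4 < 0 → [-1, 0]
midpoint -0.5: g = 0.25 > 0 → [-1, -0.5]
midpoint -0.75: g = -1.6875 < 0 → [-0.75, -0.5]
midpoint -0.625: g = -0.6719 < 0 → [-0.625, -0.5]
midpoint -0.5625: g = -0.1992 < 0 → [-0.5625, -0.5]
midpoint -0.53125: g = 0.0283 > 0 → [-0.5625, -0.53125]
midpoint -0.546875: g = -0.0847 < 0 → [-0.546875, -0.53125]

-+---+-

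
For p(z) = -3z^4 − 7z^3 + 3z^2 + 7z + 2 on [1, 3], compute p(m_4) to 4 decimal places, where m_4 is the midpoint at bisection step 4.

z = 2 gives p = -76, negative; keep [1, 2]
z = 1.5 gives p = -19.5625, negative; keep [1, 1.5]
z = 1.25 gives p = -5.558594, negative; keep [1, 1.25]
z = 1.125 gives p = -1.1003, negative; keep [1, 1.125]

-1.1003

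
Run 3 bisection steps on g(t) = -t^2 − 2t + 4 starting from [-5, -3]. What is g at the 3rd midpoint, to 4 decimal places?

m = -4, g(m) = -4 (−); new bracket [-4, -3]
m = -3.5, g(m) = -1.25 (−); new bracket [-3.5, -3]
m = -3.25, g(m) = -0.0625 (−); new bracket [-3.25, -3]

-0.0625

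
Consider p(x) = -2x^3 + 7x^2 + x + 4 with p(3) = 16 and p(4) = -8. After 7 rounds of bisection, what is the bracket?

p(3.5) = 7.5 > 0, so the root lies in [3.5, 4]
p(3.75) = 0.71875 > 0, so the root lies in [3.75, 4]
p(3.875) = -3.386719 < 0, so the root lies in [3.75, 3.875]
p(3.8125) = -1.272 < 0, so the root lies in [3.75, 3.8125]
p(3.78125) = -0.2613 < 0, so the root lies in [3.75, 3.78125]
p(3.765625) = 0.2325 > 0, so the root lies in [3.765625, 3.78125]
p(3.7734375) = -0.0134 < 0, so the root lies in [3.765625, 3.7734375]

[3.765625, 3.7734375]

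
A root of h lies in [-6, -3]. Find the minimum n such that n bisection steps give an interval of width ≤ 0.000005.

Width after n steps is 3/2^n. Need 2^n ≥ 3/0.000005 = 600000.
2^19 = 524288 < 600000 ≤ 2^20 = 1048576, so n = 20.

20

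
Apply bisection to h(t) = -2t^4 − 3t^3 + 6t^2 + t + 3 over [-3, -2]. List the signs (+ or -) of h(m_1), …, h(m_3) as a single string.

h(-2.5) = 6.75 > 0, so the root lies in [-3, -2.5]
h(-2.75) = -6.367188 < 0, so the root lies in [-2.75, -2.5]
h(-2.625) = 1.020996 > 0, so the root lies in [-2.75, -2.625]

+-+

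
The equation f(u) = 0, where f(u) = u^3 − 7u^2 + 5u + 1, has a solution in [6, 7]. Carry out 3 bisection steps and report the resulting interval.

[6.125, 6.25]

midpoint 6.5: f = 12.375 > 0 → [6, 6.5]
midpoint 6.25: f = 2.953125 > 0 → [6, 6.25]
midpoint 6.125: f = -1.201172 < 0 → [6.125, 6.25]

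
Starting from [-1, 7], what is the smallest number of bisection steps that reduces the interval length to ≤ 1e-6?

23

Width after n steps is 8/2^n. Need 2^n ≥ 8/1e-6 = 8000000.
2^22 = 4194304 < 8000000 ≤ 2^23 = 8388608, so n = 23.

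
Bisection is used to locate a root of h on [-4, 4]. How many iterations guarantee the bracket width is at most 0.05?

8

Width after n steps is 8/2^n. Need 2^n ≥ 8/0.05 = 160.
2^7 = 128 < 160 ≤ 2^8 = 256, so n = 8.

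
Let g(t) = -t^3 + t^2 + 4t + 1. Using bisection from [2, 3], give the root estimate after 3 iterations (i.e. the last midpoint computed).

2.625

g(2.5) = 1.625 > 0, so the root lies in [2.5, 3]
g(2.75) = -1.234375 < 0, so the root lies in [2.5, 2.75]
g(2.625) = 0.302734 > 0, so the root lies in [2.625, 2.75]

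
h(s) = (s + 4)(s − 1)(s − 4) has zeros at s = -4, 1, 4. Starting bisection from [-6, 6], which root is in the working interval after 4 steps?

-4

midpoint 0: h = 16 > 0 → [-6, 0]
midpoint -3: h = 28 > 0 → [-6, -3]
midpoint -4.5: h = -23.375 < 0 → [-4.5, -3]
midpoint -3.75: h = 9.2031 > 0 → [-4.5, -3.75]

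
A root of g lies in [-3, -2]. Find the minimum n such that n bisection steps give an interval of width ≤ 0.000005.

18

Width after n steps is 1/2^n. Need 2^n ≥ 1/0.000005 = 200000.
2^17 = 131072 < 200000 ≤ 2^18 = 262144, so n = 18.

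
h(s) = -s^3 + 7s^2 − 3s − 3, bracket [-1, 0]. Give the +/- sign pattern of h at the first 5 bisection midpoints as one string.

s = -0.5 gives h = 0.375, positive; keep [-0.5, 0]
s = -0.25 gives h = -1.796875, negative; keep [-0.5, -0.25]
s = -0.375 gives h = -0.837891, negative; keep [-0.5, -0.375]
s = -0.4375 gives h = -0.2639, negative; keep [-0.5, -0.4375]
s = -0.46875 gives h = 0.0473, positive; keep [-0.46875, -0.4375]

+---+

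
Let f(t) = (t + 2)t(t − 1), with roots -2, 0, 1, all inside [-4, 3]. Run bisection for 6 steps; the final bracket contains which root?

f(-0.5) = 1.125 > 0, so the root lies in [-4, -0.5]
f(-2.25) = -1.828125 < 0, so the root lies in [-2.25, -0.5]
f(-1.375) = 2.041016 > 0, so the root lies in [-2.25, -1.375]
f(-1.8125) = 0.9558 > 0, so the root lies in [-2.25, -1.8125]
f(-2.03125) = -0.1924 < 0, so the root lies in [-2.03125, -1.8125]
f(-1.921875) = 0.4387 > 0, so the root lies in [-2.03125, -1.921875]

-2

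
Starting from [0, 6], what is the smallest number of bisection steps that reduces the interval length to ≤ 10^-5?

20

Width after n steps is 6/2^n. Need 2^n ≥ 6/10^-5 = 600000.
2^19 = 524288 < 600000 ≤ 2^20 = 1048576, so n = 20.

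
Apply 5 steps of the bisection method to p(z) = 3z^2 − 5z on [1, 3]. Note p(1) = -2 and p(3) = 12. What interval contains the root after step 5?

[1.625, 1.6875]

midpoint 2: p = 2 > 0 → [1, 2]
midpoint 1.5: p = -0.75 < 0 → [1.5, 2]
midpoint 1.75: p = 0.4375 > 0 → [1.5, 1.75]
midpoint 1.625: p = -0.2031 < 0 → [1.625, 1.75]
midpoint 1.6875: p = 0.1055 > 0 → [1.625, 1.6875]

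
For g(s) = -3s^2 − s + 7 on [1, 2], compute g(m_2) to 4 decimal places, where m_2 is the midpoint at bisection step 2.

1.0625

m = 1.5, g(m) = -1.25 (−); new bracket [1, 1.5]
m = 1.25, g(m) = 1.0625 (+); new bracket [1.25, 1.5]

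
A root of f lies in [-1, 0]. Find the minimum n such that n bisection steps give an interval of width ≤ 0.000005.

18

Width after n steps is 1/2^n. Need 2^n ≥ 1/0.000005 = 200000.
2^17 = 131072 < 200000 ≤ 2^18 = 262144, so n = 18.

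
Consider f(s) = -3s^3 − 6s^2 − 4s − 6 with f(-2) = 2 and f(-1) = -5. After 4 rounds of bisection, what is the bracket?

[-1.875, -1.8125]

m = -1.5, f(m) = -3.375 (−); new bracket [-2, -1.5]
m = -1.75, f(m) = -1.296875 (−); new bracket [-2, -1.75]
m = -1.875, f(m) = 0.181641 (+); new bracket [-1.875, -1.75]
m = -1.8125, f(m) = -0.5979 (−); new bracket [-1.875, -1.8125]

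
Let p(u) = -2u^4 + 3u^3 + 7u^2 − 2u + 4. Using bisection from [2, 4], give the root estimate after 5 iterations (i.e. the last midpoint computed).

2.6875

u = 3 gives p = -20, negative; keep [2, 3]
u = 2.5 gives p = 11.5, positive; keep [2.5, 3]
u = 2.75 gives p = -0.554688, negative; keep [2.5, 2.75]
u = 2.625 gives p = 6.2866, positive; keep [2.625, 2.75]
u = 2.6875 gives p = 3.0827, positive; keep [2.6875, 2.75]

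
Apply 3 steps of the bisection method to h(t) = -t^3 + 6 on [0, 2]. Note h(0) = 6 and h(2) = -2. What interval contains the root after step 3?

[1.75, 2]

h(1) = 5 > 0, so the root lies in [1, 2]
h(1.5) = 2.625 > 0, so the root lies in [1.5, 2]
h(1.75) = 0.640625 > 0, so the root lies in [1.75, 2]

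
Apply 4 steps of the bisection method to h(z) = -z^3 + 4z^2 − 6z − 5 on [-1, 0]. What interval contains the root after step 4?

z = -0.5 gives h = -0.875, negative; keep [-1, -0.5]
z = -0.75 gives h = 2.171875, positive; keep [-0.75, -0.5]
z = -0.625 gives h = 0.556641, positive; keep [-0.625, -0.5]
z = -0.5625 gives h = -0.1814, negative; keep [-0.625, -0.5625]

[-0.625, -0.5625]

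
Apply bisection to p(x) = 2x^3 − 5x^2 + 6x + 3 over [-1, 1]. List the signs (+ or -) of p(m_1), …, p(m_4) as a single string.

+-+-

m = 0, p(m) = 3 (+); new bracket [-1, 0]
m = -0.5, p(m) = -1.5 (−); new bracket [-0.5, 0]
m = -0.25, p(m) = 1.15625 (+); new bracket [-0.5, -0.25]
m = -0.375, p(m) = -0.0586 (−); new bracket [-0.375, -0.25]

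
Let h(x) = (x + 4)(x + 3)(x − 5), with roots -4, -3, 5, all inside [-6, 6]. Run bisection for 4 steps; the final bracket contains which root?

5

m = 0, h(m) = -60 (−); new bracket [0, 6]
m = 3, h(m) = -84 (−); new bracket [3, 6]
m = 4.5, h(m) = -31.875 (−); new bracket [4.5, 6]
m = 5.25, h(m) = 19.0781 (+); new bracket [4.5, 5.25]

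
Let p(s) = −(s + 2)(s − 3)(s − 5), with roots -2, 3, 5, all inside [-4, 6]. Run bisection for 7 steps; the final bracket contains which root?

-2

midpoint 1: p = -24 < 0 → [-4, 1]
midpoint -1.5: p = -14.625 < 0 → [-4, -1.5]
midpoint -2.75: p = 33.421875 > 0 → [-2.75, -1.5]
midpoint -2.125: p = 4.5645 > 0 → [-2.125, -1.5]
midpoint -1.8125: p = -6.1472 < 0 → [-2.125, -1.8125]
midpoint -1.96875: p = -1.0821 < 0 → [-2.125, -1.96875]
midpoint -2.046875: p = 1.6671 > 0 → [-2.046875, -1.96875]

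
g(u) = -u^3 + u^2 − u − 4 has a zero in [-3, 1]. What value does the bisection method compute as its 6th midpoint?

g(-1) = -1 < 0, so the root lies in [-3, -1]
g(-2) = 10 > 0, so the root lies in [-2, -1]
g(-1.5) = 3.125 > 0, so the root lies in [-1.5, -1]
g(-1.25) = 0.7656 > 0, so the root lies in [-1.25, -1]
g(-1.125) = -0.1855 < 0, so the root lies in [-1.25, -1.125]
g(-1.1875) = 0.2722 > 0, so the root lies in [-1.1875, -1.125]

-1.1875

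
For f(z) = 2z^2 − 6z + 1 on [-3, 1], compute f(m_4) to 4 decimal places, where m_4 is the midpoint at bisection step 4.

m = -1, f(m) = 9 (+); new bracket [-1, 1]
m = 0, f(m) = 1 (+); new bracket [0, 1]
m = 0.5, f(m) = -1.5 (−); new bracket [0, 0.5]
m = 0.25, f(m) = -0.375 (−); new bracket [0, 0.25]

-0.3750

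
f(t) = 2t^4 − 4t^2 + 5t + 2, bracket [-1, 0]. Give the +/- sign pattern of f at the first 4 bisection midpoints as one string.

-+-+

m = -0.5, f(m) = -1.375 (−); new bracket [-0.5, 0]
m = -0.25, f(m) = 0.507812 (+); new bracket [-0.5, -0.25]
m = -0.375, f(m) = -0.397949 (−); new bracket [-0.375, -0.25]
m = -0.3125, f(m) = 0.0659 (+); new bracket [-0.375, -0.3125]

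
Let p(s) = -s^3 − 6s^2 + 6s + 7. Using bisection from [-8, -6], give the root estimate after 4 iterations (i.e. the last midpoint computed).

midpoint -7: p = 14 > 0 → [-7, -6]
midpoint -6.5: p = -10.875 < 0 → [-7, -6.5]
midpoint -6.75: p = 0.671875 > 0 → [-6.75, -6.5]
midpoint -6.625: p = -5.3184 < 0 → [-6.75, -6.625]

-6.625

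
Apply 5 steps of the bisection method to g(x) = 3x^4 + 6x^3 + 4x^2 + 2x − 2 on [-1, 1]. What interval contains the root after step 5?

g(0) = -2 < 0, so the root lies in [0, 1]
g(0.5) = 0.9375 > 0, so the root lies in [0, 0.5]
g(0.25) = -1.144531 < 0, so the root lies in [0.25, 0.5]
g(0.375) = -0.3118 < 0, so the root lies in [0.375, 0.5]
g(0.4375) = 0.253 > 0, so the root lies in [0.375, 0.4375]

[0.375, 0.4375]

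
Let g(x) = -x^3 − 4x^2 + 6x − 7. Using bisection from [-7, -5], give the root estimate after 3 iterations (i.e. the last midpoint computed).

-5.25

x = -6 gives g = 29, positive; keep [-6, -5]
x = -5.5 gives g = 5.375, positive; keep [-5.5, -5]
x = -5.25 gives g = -4.046875, negative; keep [-5.5, -5.25]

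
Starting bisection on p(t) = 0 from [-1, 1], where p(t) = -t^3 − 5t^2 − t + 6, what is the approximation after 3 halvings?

0.75

midpoint 0: p = 6 > 0 → [0, 1]
midpoint 0.5: p = 4.125 > 0 → [0.5, 1]
midpoint 0.75: p = 2.015625 > 0 → [0.75, 1]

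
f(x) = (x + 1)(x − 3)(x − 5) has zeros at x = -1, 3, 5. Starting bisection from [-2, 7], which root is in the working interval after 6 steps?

-1

x = 2.5 gives f = 4.375, positive; keep [-2, 2.5]
x = 0.25 gives f = 16.328125, positive; keep [-2, 0.25]
x = -0.875 gives f = 2.845703, positive; keep [-2, -0.875]
x = -1.4375 gives f = -12.4978, negative; keep [-1.4375, -0.875]
x = -1.15625 gives f = -3.998, negative; keep [-1.15625, -0.875]
x = -1.015625 gives f = -0.3774, negative; keep [-1.015625, -0.875]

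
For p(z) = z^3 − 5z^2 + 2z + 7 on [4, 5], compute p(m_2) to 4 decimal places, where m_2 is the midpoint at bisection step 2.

1.9531

z = 4.5 gives p = 5.875, positive; keep [4, 4.5]
z = 4.25 gives p = 1.953125, positive; keep [4, 4.25]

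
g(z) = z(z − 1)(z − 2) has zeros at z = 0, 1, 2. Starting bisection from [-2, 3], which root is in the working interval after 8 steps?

z = 0.5 gives g = 0.375, positive; keep [-2, 0.5]
z = -0.75 gives g = -3.609375, negative; keep [-0.75, 0.5]
z = -0.125 gives g = -0.298828, negative; keep [-0.125, 0.5]
z = 0.1875 gives g = 0.2761, positive; keep [-0.125, 0.1875]
z = 0.03125 gives g = 0.0596, positive; keep [-0.125, 0.03125]
z = -0.046875 gives g = -0.1004, negative; keep [-0.046875, 0.03125]
z = -0.0078125 gives g = -0.0158, negative; keep [-0.0078125, 0.03125]
z = 0.01171875 gives g = 0.023, positive; keep [-0.0078125, 0.01171875]

0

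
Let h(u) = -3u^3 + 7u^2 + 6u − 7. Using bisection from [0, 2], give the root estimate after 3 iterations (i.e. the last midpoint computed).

0.75

midpoint 1: h = 3 > 0 → [0, 1]
midpoint 0.5: h = -2.625 < 0 → [0.5, 1]
midpoint 0.75: h = 0.171875 > 0 → [0.5, 0.75]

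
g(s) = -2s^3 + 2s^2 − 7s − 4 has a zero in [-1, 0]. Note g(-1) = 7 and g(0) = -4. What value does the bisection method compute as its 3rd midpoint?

-0.375

midpoint -0.5: g = 0.25 > 0 → [-0.5, 0]
midpoint -0.25: g = -2.09375 < 0 → [-0.5, -0.25]
midpoint -0.375: g = -0.988281 < 0 → [-0.5, -0.375]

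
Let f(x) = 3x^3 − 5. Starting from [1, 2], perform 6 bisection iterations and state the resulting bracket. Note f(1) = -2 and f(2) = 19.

[1.171875, 1.1875]

x = 1.5 gives f = 5.125, positive; keep [1, 1.5]
x = 1.25 gives f = 0.859375, positive; keep [1, 1.25]
x = 1.125 gives f = -0.728516, negative; keep [1.125, 1.25]
x = 1.1875 gives f = 0.0237, positive; keep [1.125, 1.1875]
x = 1.15625 gives f = -0.3626, negative; keep [1.15625, 1.1875]
x = 1.171875 gives f = -0.172, negative; keep [1.171875, 1.1875]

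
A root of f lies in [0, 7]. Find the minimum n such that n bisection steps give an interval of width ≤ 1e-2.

10

Width after n steps is 7/2^n. Need 2^n ≥ 7/1e-2 = 700.
2^9 = 512 < 700 ≤ 2^10 = 1024, so n = 10.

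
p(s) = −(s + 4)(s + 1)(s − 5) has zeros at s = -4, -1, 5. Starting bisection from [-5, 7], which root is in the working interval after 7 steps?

p(1) = 40 > 0, so the root lies in [1, 7]
p(4) = 40 > 0, so the root lies in [4, 7]
p(5.5) = -30.875 < 0, so the root lies in [4, 5.5]
p(4.75) = 12.5781 > 0, so the root lies in [4.75, 5.5]
p(5.125) = -6.9863 < 0, so the root lies in [4.75, 5.125]
p(4.9375) = 3.3167 > 0, so the root lies in [4.9375, 5.125]
p(5.03125) = -1.7022 < 0, so the root lies in [4.9375, 5.03125]

5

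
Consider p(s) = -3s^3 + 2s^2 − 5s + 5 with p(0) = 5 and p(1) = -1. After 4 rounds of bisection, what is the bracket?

m = 0.5, p(m) = 2.625 (+); new bracket [0.5, 1]
m = 0.75, p(m) = 1.109375 (+); new bracket [0.75, 1]
m = 0.875, p(m) = 0.146484 (+); new bracket [0.875, 1]
m = 0.9375, p(m) = -0.4016 (−); new bracket [0.875, 0.9375]

[0.875, 0.9375]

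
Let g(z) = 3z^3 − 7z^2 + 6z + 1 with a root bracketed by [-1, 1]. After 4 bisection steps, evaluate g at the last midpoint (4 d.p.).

0.1348

z = 0 gives g = 1, positive; keep [-1, 0]
z = -0.5 gives g = -4.125, negative; keep [-0.5, 0]
z = -0.25 gives g = -0.984375, negative; keep [-0.25, 0]
z = -0.125 gives g = 0.1348, positive; keep [-0.25, -0.125]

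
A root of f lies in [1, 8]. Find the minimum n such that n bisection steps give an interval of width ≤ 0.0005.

Width after n steps is 7/2^n. Need 2^n ≥ 7/0.0005 = 14000.
2^13 = 8192 < 14000 ≤ 2^14 = 16384, so n = 14.

14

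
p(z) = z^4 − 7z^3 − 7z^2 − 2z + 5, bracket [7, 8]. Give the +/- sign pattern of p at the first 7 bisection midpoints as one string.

---+-++

p(7.5) = -192.8125 < 0, so the root lies in [7.5, 8]
p(7.75) = -81.824219 < 0, so the root lies in [7.75, 8]
p(7.875) = -17.532959 < 0, so the root lies in [7.875, 8]
p(7.9375) = 16.9353 > 0, so the root lies in [7.875, 7.9375]
p(7.90625) = -0.4961 < 0, so the root lies in [7.90625, 7.9375]
p(7.921875) = 8.17 > 0, so the root lies in [7.90625, 7.921875]
p(7.9140625) = 3.8246 > 0, so the root lies in [7.90625, 7.9140625]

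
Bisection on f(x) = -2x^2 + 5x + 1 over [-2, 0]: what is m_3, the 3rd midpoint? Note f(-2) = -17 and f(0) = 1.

midpoint -1: f = -6 < 0 → [-1, 0]
midpoint -0.5: f = -2 < 0 → [-0.5, 0]
midpoint -0.25: f = -0.375 < 0 → [-0.25, 0]

-0.25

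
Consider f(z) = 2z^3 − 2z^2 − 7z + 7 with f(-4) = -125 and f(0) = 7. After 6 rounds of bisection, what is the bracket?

[-1.875, -1.8125]

f(-2) = -3 < 0, so the root lies in [-2, 0]
f(-1) = 10 > 0, so the root lies in [-2, -1]
f(-1.5) = 6.25 > 0, so the root lies in [-2, -1.5]
f(-1.75) = 2.4062 > 0, so the root lies in [-2, -1.75]
f(-1.875) = -0.0898 < 0, so the root lies in [-1.875, -1.75]
f(-1.8125) = 1.2085 > 0, so the root lies in [-1.875, -1.8125]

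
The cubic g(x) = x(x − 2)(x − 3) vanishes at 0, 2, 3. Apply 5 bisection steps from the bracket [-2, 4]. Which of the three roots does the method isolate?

midpoint 1: g = 2 > 0 → [-2, 1]
midpoint -0.5: g = -4.375 < 0 → [-0.5, 1]
midpoint 0.25: g = 1.203125 > 0 → [-0.5, 0.25]
midpoint -0.125: g = -0.8301 < 0 → [-0.125, 0.25]
midpoint 0.0625: g = 0.3557 > 0 → [-0.125, 0.0625]

0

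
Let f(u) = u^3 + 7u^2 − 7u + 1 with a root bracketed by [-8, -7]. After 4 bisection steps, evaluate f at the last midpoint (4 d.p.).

m = -7.5, f(m) = 25.375 (+); new bracket [-8, -7.5]
m = -7.75, f(m) = 10.203125 (+); new bracket [-8, -7.75]
m = -7.875, f(m) = 1.861328 (+); new bracket [-8, -7.875]
m = -7.9375, f(m) = -2.5037 (−); new bracket [-7.9375, -7.875]

-2.5037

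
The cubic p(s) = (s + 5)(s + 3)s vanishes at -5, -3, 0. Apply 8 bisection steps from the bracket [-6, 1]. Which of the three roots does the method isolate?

m = -2.5, p(m) = -3.125 (−); new bracket [-2.5, 1]
m = -0.75, p(m) = -7.171875 (−); new bracket [-0.75, 1]
m = 0.125, p(m) = 2.001953 (+); new bracket [-0.75, 0.125]
m = -0.3125, p(m) = -3.9368 (−); new bracket [-0.3125, 0.125]
m = -0.09375, p(m) = -1.3368 (−); new bracket [-0.09375, 0.125]
m = 0.015625, p(m) = 0.2363 (+); new bracket [-0.09375, 0.015625]
m = -0.0390625, p(m) = -0.5738 (−); new bracket [-0.0390625, 0.015625]
m = -0.01171875, p(m) = -0.1747 (−); new bracket [-0.01171875, 0.015625]

0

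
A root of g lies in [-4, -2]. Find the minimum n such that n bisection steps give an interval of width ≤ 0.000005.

19

Width after n steps is 2/2^n. Need 2^n ≥ 2/0.000005 = 400000.
2^18 = 262144 < 400000 ≤ 2^19 = 524288, so n = 19.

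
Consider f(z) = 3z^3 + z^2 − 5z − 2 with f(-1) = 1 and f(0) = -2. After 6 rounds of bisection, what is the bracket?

m = -0.5, f(m) = 0.375 (+); new bracket [-0.5, 0]
m = -0.25, f(m) = -0.734375 (−); new bracket [-0.5, -0.25]
m = -0.375, f(m) = -0.142578 (−); new bracket [-0.5, -0.375]
m = -0.4375, f(m) = 0.1277 (+); new bracket [-0.4375, -0.375]
m = -0.40625, f(m) = -0.0049 (−); new bracket [-0.4375, -0.40625]
m = -0.421875, f(m) = 0.0621 (+); new bracket [-0.421875, -0.40625]

[-0.421875, -0.40625]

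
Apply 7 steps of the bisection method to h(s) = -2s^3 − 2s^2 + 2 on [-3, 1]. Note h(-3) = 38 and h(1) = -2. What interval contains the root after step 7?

[0.75, 0.78125]

midpoint -1: h = 2 > 0 → [-1, 1]
midpoint 0: h = 2 > 0 → [0, 1]
midpoint 0.5: h = 1.25 > 0 → [0.5, 1]
midpoint 0.75: h = 0.0312 > 0 → [0.75, 1]
midpoint 0.875: h = -0.8711 < 0 → [0.75, 0.875]
midpoint 0.8125: h = -0.3931 < 0 → [0.75, 0.8125]
midpoint 0.78125: h = -0.1744 < 0 → [0.75, 0.78125]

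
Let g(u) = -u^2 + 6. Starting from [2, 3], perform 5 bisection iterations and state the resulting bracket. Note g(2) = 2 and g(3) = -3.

midpoint 2.5: g = -0.25 < 0 → [2, 2.5]
midpoint 2.25: g = 0.9375 > 0 → [2.25, 2.5]
midpoint 2.375: g = 0.359375 > 0 → [2.375, 2.5]
midpoint 2.4375: g = 0.0586 > 0 → [2.4375, 2.5]
midpoint 2.46875: g = -0.0947 < 0 → [2.4375, 2.46875]

[2.4375, 2.46875]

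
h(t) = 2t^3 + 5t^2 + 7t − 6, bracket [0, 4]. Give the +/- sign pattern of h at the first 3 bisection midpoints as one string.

++-

t = 2 gives h = 44, positive; keep [0, 2]
t = 1 gives h = 8, positive; keep [0, 1]
t = 0.5 gives h = -1, negative; keep [0.5, 1]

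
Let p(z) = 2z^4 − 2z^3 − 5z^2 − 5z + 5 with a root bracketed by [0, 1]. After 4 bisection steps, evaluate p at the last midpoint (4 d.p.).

p(0.5) = 1.125 > 0, so the root lies in [0.5, 1]
p(0.75) = -1.773438 < 0, so the root lies in [0.5, 0.75]
p(0.625) = -0.26123 < 0, so the root lies in [0.5, 0.625]
p(0.5625) = 0.4497 > 0, so the root lies in [0.5625, 0.625]

0.4497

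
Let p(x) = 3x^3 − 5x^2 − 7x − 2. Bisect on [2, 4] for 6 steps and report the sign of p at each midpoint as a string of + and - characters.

+-+-++

p(3) = 13 > 0, so the root lies in [2, 3]
p(2.5) = -3.875 < 0, so the root lies in [2.5, 3]
p(2.75) = 3.328125 > 0, so the root lies in [2.5, 2.75]
p(2.625) = -0.5645 < 0, so the root lies in [2.625, 2.75]
p(2.6875) = 1.3069 > 0, so the root lies in [2.625, 2.6875]
p(2.65625) = 0.3528 > 0, so the root lies in [2.625, 2.65625]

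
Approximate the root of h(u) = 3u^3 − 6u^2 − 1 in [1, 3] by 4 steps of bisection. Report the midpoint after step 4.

m = 2, h(m) = -1 (−); new bracket [2, 3]
m = 2.5, h(m) = 8.375 (+); new bracket [2, 2.5]
m = 2.25, h(m) = 2.796875 (+); new bracket [2, 2.25]
m = 2.125, h(m) = 0.6934 (+); new bracket [2, 2.125]

2.125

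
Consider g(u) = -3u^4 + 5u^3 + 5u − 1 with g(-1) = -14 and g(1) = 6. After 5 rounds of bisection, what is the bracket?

m = 0, g(m) = -1 (−); new bracket [0, 1]
m = 0.5, g(m) = 1.9375 (+); new bracket [0, 0.5]
m = 0.25, g(m) = 0.316406 (+); new bracket [0, 0.25]
m = 0.125, g(m) = -0.366 (−); new bracket [0.125, 0.25]
m = 0.1875, g(m) = -0.0332 (−); new bracket [0.1875, 0.25]

[0.1875, 0.25]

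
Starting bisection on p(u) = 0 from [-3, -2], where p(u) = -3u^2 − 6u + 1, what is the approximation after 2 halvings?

-2.25

u = -2.5 gives p = -2.75, negative; keep [-2.5, -2]
u = -2.25 gives p = -0.6875, negative; keep [-2.25, -2]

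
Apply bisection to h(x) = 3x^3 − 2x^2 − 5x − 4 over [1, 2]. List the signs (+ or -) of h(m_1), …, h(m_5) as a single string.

---+-

midpoint 1.5: h = -5.875 < 0 → [1.5, 2]
midpoint 1.75: h = -2.796875 < 0 → [1.75, 2]
midpoint 1.875: h = -0.630859 < 0 → [1.875, 2]
midpoint 1.9375: h = 0.6243 > 0 → [1.875, 1.9375]
midpoint 1.90625: h = -0.0181 < 0 → [1.90625, 1.9375]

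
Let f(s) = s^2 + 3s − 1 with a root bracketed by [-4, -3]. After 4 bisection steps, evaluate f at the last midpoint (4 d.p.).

0.0352

f(-3.5) = 0.75 > 0, so the root lies in [-3.5, -3]
f(-3.25) = -0.1875 < 0, so the root lies in [-3.5, -3.25]
f(-3.375) = 0.265625 > 0, so the root lies in [-3.375, -3.25]
f(-3.3125) = 0.0352 > 0, so the root lies in [-3.3125, -3.25]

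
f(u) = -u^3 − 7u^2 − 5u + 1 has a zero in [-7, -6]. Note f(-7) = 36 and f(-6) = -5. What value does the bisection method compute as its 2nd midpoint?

u = -6.5 gives f = 12.375, positive; keep [-6.5, -6]
u = -6.25 gives f = 2.953125, positive; keep [-6.25, -6]

-6.25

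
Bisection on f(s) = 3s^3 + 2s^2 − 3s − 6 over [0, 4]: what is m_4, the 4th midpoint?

f(2) = 20 > 0, so the root lies in [0, 2]
f(1) = -4 < 0, so the root lies in [1, 2]
f(1.5) = 4.125 > 0, so the root lies in [1, 1.5]
f(1.25) = -0.7656 < 0, so the root lies in [1.25, 1.5]

1.25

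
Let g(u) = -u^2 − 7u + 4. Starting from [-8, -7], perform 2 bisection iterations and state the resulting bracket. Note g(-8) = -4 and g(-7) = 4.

g(-7.5) = 0.25 > 0, so the root lies in [-8, -7.5]
g(-7.75) = -1.8125 < 0, so the root lies in [-7.75, -7.5]

[-7.75, -7.5]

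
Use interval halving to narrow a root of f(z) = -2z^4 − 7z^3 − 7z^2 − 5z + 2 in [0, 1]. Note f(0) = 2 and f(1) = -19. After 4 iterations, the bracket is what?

[0.25, 0.3125]

z = 0.5 gives f = -3.25, negative; keep [0, 0.5]
z = 0.25 gives f = 0.195312, positive; keep [0.25, 0.5]
z = 0.375 gives f = -1.268066, negative; keep [0.25, 0.375]
z = 0.3125 gives f = -0.4788, negative; keep [0.25, 0.3125]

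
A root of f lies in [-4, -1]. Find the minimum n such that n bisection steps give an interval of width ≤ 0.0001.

15

Width after n steps is 3/2^n. Need 2^n ≥ 3/0.0001 = 30000.
2^14 = 16384 < 30000 ≤ 2^15 = 32768, so n = 15.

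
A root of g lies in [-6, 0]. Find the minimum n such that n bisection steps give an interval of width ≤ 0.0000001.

Width after n steps is 6/2^n. Need 2^n ≥ 6/0.0000001 = 60000000.
2^25 = 33554432 < 60000000 ≤ 2^26 = 67108864, so n = 26.

26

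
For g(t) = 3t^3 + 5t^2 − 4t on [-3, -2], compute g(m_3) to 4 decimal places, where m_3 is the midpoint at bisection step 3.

-2.4863

g(-2.5) = -5.625 < 0, so the root lies in [-2.5, -2]
g(-2.25) = 0.140625 > 0, so the root lies in [-2.5, -2.25]
g(-2.375) = -2.486328 < 0, so the root lies in [-2.375, -2.25]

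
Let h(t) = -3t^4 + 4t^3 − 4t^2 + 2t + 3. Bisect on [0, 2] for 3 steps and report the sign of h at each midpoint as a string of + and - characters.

t = 1 gives h = 2, positive; keep [1, 2]
t = 1.5 gives h = -4.6875, negative; keep [1, 1.5]
t = 1.25 gives h = -0.261719, negative; keep [1, 1.25]

+--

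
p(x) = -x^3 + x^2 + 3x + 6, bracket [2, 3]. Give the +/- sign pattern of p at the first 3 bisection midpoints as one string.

x = 2.5 gives p = 4.125, positive; keep [2.5, 3]
x = 2.75 gives p = 1.015625, positive; keep [2.75, 3]
x = 2.875 gives p = -0.873047, negative; keep [2.75, 2.875]

++-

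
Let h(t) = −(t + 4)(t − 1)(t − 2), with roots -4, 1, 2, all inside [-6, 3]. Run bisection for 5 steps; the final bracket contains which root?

t = -1.5 gives h = -21.875, negative; keep [-6, -1.5]
t = -3.75 gives h = -6.828125, negative; keep [-6, -3.75]
t = -4.875 gives h = 35.341797, positive; keep [-4.875, -3.75]
t = -4.3125 gives h = 10.4797, positive; keep [-4.3125, -3.75]
t = -4.03125 gives h = 0.9483, positive; keep [-4.03125, -3.75]

-4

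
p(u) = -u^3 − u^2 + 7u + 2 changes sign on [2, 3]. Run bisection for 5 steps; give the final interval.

u = 2.5 gives p = -2.375, negative; keep [2, 2.5]
u = 2.25 gives p = 1.296875, positive; keep [2.25, 2.5]
u = 2.375 gives p = -0.412109, negative; keep [2.25, 2.375]
u = 2.3125 gives p = 0.4734, positive; keep [2.3125, 2.375]
u = 2.34375 gives p = 0.0385, positive; keep [2.34375, 2.375]

[2.34375, 2.375]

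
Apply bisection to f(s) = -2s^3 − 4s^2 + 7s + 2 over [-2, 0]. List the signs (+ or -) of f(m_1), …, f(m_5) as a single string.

m = -1, f(m) = -7 (−); new bracket [-1, 0]
m = -0.5, f(m) = -2.25 (−); new bracket [-0.5, 0]
m = -0.25, f(m) = 0.03125 (+); new bracket [-0.5, -0.25]
m = -0.375, f(m) = -1.082 (−); new bracket [-0.375, -0.25]
m = -0.3125, f(m) = -0.5171 (−); new bracket [-0.3125, -0.25]

--+--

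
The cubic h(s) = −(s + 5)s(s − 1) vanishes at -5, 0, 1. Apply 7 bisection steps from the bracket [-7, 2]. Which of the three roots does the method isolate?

-5

h(-2.5) = -21.875 < 0, so the root lies in [-7, -2.5]
h(-4.75) = -6.828125 < 0, so the root lies in [-7, -4.75]
h(-5.875) = 35.341797 > 0, so the root lies in [-5.875, -4.75]
h(-5.3125) = 10.4797 > 0, so the root lies in [-5.3125, -4.75]
h(-5.03125) = 0.9483 > 0, so the root lies in [-5.03125, -4.75]
h(-4.890625) = -3.151 < 0, so the root lies in [-5.03125, -4.890625]
h(-4.9609375) = -1.1551 < 0, so the root lies in [-5.03125, -4.9609375]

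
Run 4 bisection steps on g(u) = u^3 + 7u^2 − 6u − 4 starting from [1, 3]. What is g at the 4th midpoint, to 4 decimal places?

midpoint 2: g = 20 > 0 → [1, 2]
midpoint 1.5: g = 6.125 > 0 → [1, 1.5]
midpoint 1.25: g = 1.390625 > 0 → [1, 1.25]
midpoint 1.125: g = -0.4668 < 0 → [1.125, 1.25]

-0.4668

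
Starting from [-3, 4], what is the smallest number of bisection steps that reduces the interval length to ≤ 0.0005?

14

Width after n steps is 7/2^n. Need 2^n ≥ 7/0.0005 = 14000.
2^13 = 8192 < 14000 ≤ 2^14 = 16384, so n = 14.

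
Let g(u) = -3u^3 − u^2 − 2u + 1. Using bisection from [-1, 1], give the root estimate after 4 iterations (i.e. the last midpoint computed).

0.375

g(0) = 1 > 0, so the root lies in [0, 1]
g(0.5) = -0.625 < 0, so the root lies in [0, 0.5]
g(0.25) = 0.390625 > 0, so the root lies in [0.25, 0.5]
g(0.375) = -0.0488 < 0, so the root lies in [0.25, 0.375]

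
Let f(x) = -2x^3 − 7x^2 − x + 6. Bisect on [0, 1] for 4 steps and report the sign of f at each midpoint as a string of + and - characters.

++--

m = 0.5, f(m) = 3.5 (+); new bracket [0.5, 1]
m = 0.75, f(m) = 0.46875 (+); new bracket [0.75, 1]
m = 0.875, f(m) = -1.574219 (−); new bracket [0.75, 0.875]
m = 0.8125, f(m) = -0.5063 (−); new bracket [0.75, 0.8125]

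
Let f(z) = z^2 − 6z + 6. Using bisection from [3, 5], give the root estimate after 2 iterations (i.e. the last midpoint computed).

4.5

midpoint 4: f = -2 < 0 → [4, 5]
midpoint 4.5: f = -0.75 < 0 → [4.5, 5]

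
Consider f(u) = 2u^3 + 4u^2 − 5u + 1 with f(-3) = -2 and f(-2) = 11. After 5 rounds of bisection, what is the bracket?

[-2.9375, -2.90625]

m = -2.5, f(m) = 7.25 (+); new bracket [-3, -2.5]
m = -2.75, f(m) = 3.40625 (+); new bracket [-3, -2.75]
m = -2.875, f(m) = 0.910156 (+); new bracket [-3, -2.875]
m = -2.9375, f(m) = -0.4917 (−); new bracket [-2.9375, -2.875]
m = -2.90625, f(m) = 0.2224 (+); new bracket [-2.9375, -2.90625]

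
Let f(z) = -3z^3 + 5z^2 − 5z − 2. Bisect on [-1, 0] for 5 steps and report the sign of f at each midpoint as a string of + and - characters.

z = -0.5 gives f = 2.125, positive; keep [-0.5, 0]
z = -0.25 gives f = -0.390625, negative; keep [-0.5, -0.25]
z = -0.375 gives f = 0.736328, positive; keep [-0.375, -0.25]
z = -0.3125 gives f = 0.1423, positive; keep [-0.3125, -0.25]
z = -0.28125 gives f = -0.1315, negative; keep [-0.3125, -0.28125]

+-++-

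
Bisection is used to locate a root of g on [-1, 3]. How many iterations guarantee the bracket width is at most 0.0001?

16

Width after n steps is 4/2^n. Need 2^n ≥ 4/0.0001 = 40000.
2^15 = 32768 < 40000 ≤ 2^16 = 65536, so n = 16.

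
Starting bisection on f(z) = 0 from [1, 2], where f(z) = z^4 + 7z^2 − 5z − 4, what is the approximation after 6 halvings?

1.078125

f(1.5) = 9.3125 > 0, so the root lies in [1, 1.5]
f(1.25) = 3.128906 > 0, so the root lies in [1, 1.25]
f(1.125) = 0.836182 > 0, so the root lies in [1, 1.125]
f(1.0625) = -0.1357 < 0, so the root lies in [1.0625, 1.125]
f(1.09375) = 0.3364 > 0, so the root lies in [1.0625, 1.09375]
f(1.078125) = 0.0969 > 0, so the root lies in [1.0625, 1.078125]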